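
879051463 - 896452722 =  - 17401259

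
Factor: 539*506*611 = 166640474  =  2^1*7^2*11^2*13^1*23^1*47^1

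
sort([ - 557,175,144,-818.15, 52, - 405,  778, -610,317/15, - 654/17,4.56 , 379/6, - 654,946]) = [ - 818.15, - 654, - 610, - 557, - 405, - 654/17, 4.56,317/15,52,  379/6 , 144,175  ,  778, 946] 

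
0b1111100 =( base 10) 124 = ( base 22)5e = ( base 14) 8C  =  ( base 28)4C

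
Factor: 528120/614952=815/949 = 5^1*13^ ( - 1)*73^(-1) * 163^1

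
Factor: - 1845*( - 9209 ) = 3^2 * 5^1*41^1*9209^1 = 16990605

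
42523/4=42523/4  =  10630.75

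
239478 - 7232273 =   -  6992795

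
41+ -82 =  - 41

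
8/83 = 8/83 = 0.10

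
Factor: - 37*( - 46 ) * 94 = 2^2 * 23^1*37^1*47^1 = 159988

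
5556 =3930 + 1626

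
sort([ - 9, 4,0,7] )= [ - 9,0, 4,  7 ] 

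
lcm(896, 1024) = 7168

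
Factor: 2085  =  3^1*5^1 * 139^1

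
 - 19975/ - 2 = 9987 + 1/2= 9987.50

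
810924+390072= 1200996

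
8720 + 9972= 18692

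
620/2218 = 310/1109 = 0.28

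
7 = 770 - 763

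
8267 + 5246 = 13513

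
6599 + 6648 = 13247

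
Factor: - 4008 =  - 2^3*3^1*167^1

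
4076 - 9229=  - 5153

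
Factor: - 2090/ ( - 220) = 2^(-1 )*19^1=   19/2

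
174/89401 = 174/89401 =0.00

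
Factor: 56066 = 2^1*17^2*97^1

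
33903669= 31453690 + 2449979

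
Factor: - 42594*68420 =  - 2914281480 = -2^3*3^1*5^1*11^1*31^1*229^1  *  311^1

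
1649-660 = 989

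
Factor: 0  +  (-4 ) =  - 2^2  =  -4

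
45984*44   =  2023296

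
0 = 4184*0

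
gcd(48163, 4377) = 1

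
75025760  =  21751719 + 53274041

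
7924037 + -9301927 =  - 1377890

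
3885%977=954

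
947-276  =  671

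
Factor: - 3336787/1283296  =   - 2^( - 5)*7^ ( - 1)*17^(  -  1 ) * 71^1*337^( - 1 )*46997^1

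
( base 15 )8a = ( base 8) 202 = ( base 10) 130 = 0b10000010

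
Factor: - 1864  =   - 2^3 * 233^1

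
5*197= 985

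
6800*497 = 3379600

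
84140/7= 12020 = 12020.00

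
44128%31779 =12349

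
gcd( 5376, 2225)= 1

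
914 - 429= 485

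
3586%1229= 1128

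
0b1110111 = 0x77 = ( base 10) 119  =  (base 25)4J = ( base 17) 70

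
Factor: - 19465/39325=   -  5^ ( - 1)*11^ ( - 2)*13^( - 1)*17^1*229^1=   - 3893/7865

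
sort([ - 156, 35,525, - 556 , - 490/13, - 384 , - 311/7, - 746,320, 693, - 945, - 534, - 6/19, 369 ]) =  [-945, - 746 , - 556, - 534,-384, - 156, - 311/7 ,-490/13, - 6/19 , 35,320,369,525, 693 ] 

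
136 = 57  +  79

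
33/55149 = 11/18383  =  0.00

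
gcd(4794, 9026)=2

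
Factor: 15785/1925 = 5^( - 1 )*41^1 = 41/5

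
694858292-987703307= - 292845015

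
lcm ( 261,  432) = 12528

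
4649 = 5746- 1097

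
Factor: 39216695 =5^1*7^1 * 73^1*15349^1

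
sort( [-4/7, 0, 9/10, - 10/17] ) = [-10/17, - 4/7,0,  9/10] 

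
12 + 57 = 69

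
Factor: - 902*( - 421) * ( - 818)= - 2^2*11^1*41^1 *409^1*421^1  =  -310628956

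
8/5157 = 8/5157 = 0.00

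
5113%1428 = 829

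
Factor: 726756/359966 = 2^1*3^1*71^1 *211^( - 1) = 426/211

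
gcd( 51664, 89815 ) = 1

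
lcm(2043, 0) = 0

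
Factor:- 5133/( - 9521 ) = 3^1*29^1 * 59^1*9521^( - 1) 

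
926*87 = 80562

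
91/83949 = 91/83949 = 0.00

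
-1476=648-2124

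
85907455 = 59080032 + 26827423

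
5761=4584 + 1177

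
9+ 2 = 11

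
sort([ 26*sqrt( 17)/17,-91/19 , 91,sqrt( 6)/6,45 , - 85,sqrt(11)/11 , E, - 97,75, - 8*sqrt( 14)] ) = [ - 97, - 85,-8*sqrt(14),  -  91/19, sqrt(11 ) /11, sqrt(6 )/6 , E, 26* sqrt (17)/17, 45 , 75,  91 ] 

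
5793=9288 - 3495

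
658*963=633654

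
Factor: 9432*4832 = 2^8*3^2*131^1*151^1 = 45575424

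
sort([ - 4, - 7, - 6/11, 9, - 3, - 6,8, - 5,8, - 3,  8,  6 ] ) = [  -  7,-6,-5, - 4, - 3, - 3, - 6/11, 6 , 8, 8, 8,9 ]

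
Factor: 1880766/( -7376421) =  - 2^1*3^2*13^(  -  1)*29^1*1201^1 * 189139^(-1)=-  626922/2458807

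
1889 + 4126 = 6015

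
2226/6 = 371 = 371.00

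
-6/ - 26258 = 3/13129= 0.00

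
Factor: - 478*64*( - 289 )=8841088=2^7*17^2 * 239^1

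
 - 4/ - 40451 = 4/40451 = 0.00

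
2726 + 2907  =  5633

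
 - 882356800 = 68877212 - 951234012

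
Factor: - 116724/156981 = -548/737  =  -2^2*11^( - 1)*67^( - 1) * 137^1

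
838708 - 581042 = 257666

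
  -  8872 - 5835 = - 14707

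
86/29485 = 86/29485 =0.00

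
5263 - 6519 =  - 1256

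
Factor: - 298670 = - 2^1*5^1*29867^1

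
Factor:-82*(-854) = 70028 = 2^2*7^1*41^1* 61^1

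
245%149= 96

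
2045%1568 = 477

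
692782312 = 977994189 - 285211877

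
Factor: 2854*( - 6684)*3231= - 61634995416 = -  2^3*3^3*359^1*557^1*1427^1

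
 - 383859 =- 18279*21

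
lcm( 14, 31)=434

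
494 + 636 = 1130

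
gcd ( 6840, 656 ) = 8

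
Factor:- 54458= - 2^1 * 73^1 * 373^1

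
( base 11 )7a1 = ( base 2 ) 1110111110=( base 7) 2536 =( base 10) 958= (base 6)4234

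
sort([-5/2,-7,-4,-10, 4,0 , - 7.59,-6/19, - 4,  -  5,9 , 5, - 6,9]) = [ - 10, - 7.59,-7, - 6, - 5, - 4, - 4, - 5/2 ,-6/19,  0, 4, 5, 9, 9 ] 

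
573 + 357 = 930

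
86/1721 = 86/1721 =0.05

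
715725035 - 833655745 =-117930710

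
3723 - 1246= 2477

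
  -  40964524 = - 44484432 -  - 3519908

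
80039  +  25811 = 105850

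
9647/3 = 9647/3 = 3215.67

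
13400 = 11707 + 1693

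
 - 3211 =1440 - 4651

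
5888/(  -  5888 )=-1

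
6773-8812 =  - 2039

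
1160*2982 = 3459120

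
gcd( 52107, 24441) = 3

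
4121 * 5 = 20605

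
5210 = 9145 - 3935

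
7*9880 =69160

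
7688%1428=548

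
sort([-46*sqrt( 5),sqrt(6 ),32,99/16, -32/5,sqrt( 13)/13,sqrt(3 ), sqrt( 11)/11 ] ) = [-46*sqrt ( 5), - 32/5, sqrt(13 )/13, sqrt(11)/11 , sqrt( 3 ), sqrt( 6), 99/16,32 ]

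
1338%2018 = 1338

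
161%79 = 3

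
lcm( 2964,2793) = 145236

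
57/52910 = 57/52910 = 0.00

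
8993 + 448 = 9441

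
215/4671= 215/4671 =0.05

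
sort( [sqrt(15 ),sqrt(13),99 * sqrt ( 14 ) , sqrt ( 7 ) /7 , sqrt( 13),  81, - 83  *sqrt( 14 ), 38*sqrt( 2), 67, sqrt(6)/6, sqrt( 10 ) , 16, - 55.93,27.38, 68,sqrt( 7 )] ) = [  -  83 * sqrt( 14 ) , - 55.93,  sqrt(7) /7, sqrt( 6 )/6 , sqrt (7 ),sqrt ( 10), sqrt (13 ), sqrt (13 ),sqrt( 15 ),16,27.38, 38 * sqrt(2), 67, 68, 81,99 * sqrt(14 ) ]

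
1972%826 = 320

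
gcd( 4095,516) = 3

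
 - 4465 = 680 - 5145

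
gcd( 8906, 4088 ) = 146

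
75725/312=242 + 17/24 = 242.71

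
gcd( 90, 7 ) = 1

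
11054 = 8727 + 2327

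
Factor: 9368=2^3*1171^1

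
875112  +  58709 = 933821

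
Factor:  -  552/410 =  - 276/205 = - 2^2*3^1*5^(-1)*23^1 * 41^(  -  1) 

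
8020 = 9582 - 1562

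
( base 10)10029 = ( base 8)23455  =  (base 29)BQO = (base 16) 272d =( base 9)14673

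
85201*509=43367309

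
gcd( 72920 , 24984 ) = 8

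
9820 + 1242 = 11062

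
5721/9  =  635 + 2/3 = 635.67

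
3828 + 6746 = 10574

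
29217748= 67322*434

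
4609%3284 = 1325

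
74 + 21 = 95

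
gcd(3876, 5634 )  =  6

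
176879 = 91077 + 85802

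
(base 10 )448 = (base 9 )547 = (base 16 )1C0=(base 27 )GG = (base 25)HN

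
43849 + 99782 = 143631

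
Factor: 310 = 2^1*5^1*31^1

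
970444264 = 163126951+807317313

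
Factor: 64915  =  5^1*12983^1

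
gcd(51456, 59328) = 192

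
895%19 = 2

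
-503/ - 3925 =503/3925 = 0.13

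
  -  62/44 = -31/22 = - 1.41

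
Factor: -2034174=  - 2^1 * 3^1*41^1*8269^1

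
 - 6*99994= - 599964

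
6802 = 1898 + 4904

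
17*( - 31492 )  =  -535364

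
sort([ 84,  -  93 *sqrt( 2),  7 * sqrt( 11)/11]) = [ - 93*sqrt( 2), 7*sqrt( 11 )/11,84 ]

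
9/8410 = 9/8410  =  0.00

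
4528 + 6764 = 11292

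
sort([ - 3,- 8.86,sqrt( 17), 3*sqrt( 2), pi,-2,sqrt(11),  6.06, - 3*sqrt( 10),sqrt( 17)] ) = [ -3*sqrt(10) , - 8.86, - 3, - 2,pi,sqrt(11),sqrt( 17),sqrt( 17),3* sqrt( 2 )  ,  6.06 ]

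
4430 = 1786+2644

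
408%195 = 18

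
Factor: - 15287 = - 15287^1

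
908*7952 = 7220416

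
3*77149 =231447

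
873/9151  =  873/9151 = 0.10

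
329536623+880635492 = 1210172115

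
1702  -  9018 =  - 7316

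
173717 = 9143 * 19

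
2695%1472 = 1223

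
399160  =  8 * 49895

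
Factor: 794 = 2^1*397^1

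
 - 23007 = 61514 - 84521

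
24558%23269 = 1289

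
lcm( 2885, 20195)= 20195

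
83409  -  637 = 82772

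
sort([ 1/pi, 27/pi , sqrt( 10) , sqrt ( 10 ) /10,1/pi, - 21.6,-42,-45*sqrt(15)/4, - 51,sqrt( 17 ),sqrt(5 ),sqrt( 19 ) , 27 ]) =[ - 51,- 45*sqrt (15)/4, - 42,  -  21.6, sqrt(10)/10, 1/pi,  1/pi,sqrt ( 5),sqrt(10 ), sqrt ( 17),  sqrt(19 ),27/pi,  27 ]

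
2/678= 1/339 = 0.00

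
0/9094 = 0 = 0.00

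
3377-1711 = 1666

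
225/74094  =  75/24698 =0.00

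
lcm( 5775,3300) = 23100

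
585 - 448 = 137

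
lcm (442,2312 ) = 30056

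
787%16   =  3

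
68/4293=68/4293 = 0.02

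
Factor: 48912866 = 2^1*24456433^1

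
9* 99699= 897291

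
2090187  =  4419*473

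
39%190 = 39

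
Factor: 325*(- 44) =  - 2^2*5^2 *11^1*13^1 = -14300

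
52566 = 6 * 8761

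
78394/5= 78394/5  =  15678.80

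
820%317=186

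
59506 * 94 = 5593564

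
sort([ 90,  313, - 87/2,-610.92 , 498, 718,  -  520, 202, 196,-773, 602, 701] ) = [ - 773, - 610.92,-520 , - 87/2, 90, 196, 202,313,  498 , 602, 701, 718]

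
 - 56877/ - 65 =875+2/65 = 875.03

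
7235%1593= 863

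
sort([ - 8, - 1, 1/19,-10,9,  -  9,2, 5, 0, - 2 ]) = [ - 10 , - 9, - 8, -2,- 1 , 0,1/19,2, 5, 9] 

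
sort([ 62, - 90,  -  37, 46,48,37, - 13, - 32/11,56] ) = [ - 90, - 37,-13, - 32/11,37,46,48  ,  56, 62 ]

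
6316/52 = 1579/13 = 121.46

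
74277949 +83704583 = 157982532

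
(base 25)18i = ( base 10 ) 843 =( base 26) 16B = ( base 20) 223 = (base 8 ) 1513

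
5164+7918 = 13082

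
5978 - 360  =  5618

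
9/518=9/518= 0.02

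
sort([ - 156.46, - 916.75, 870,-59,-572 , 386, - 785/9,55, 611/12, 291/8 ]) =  [ -916.75,  -  572, - 156.46, -785/9 , - 59 , 291/8 , 611/12  ,  55,386, 870 ]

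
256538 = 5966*43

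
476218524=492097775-15879251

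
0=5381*0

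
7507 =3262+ 4245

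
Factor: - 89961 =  - 3^1*157^1*191^1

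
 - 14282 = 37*( - 386 ) 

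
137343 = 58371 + 78972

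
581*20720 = 12038320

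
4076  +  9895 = 13971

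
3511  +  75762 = 79273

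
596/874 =298/437  =  0.68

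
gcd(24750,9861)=3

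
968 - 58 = 910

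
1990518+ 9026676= 11017194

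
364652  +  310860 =675512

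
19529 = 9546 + 9983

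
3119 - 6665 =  - 3546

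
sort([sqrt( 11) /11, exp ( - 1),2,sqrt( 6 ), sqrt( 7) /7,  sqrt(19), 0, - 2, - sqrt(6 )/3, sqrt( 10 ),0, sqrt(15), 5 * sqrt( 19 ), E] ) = [ - 2, - sqrt( 6 )/3,0 , 0,sqrt( 11)/11, exp( - 1), sqrt(7 ) /7, 2, sqrt( 6 ),  E,sqrt(10), sqrt( 15), sqrt( 19 ),5 * sqrt(19)]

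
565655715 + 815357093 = 1381012808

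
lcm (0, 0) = 0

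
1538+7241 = 8779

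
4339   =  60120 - 55781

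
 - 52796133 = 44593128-97389261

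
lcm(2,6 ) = 6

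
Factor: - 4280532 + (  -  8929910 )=- 13210442=- 2^1*7^1*943603^1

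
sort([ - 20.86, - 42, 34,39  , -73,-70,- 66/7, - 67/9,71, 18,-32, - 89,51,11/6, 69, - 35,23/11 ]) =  [ - 89, - 73,  -  70, - 42, - 35, - 32, - 20.86, - 66/7 , - 67/9,11/6,23/11,18,  34, 39, 51, 69, 71 ]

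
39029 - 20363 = 18666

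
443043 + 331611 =774654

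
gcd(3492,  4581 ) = 9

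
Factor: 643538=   2^1*7^1 * 43^1*1069^1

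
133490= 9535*14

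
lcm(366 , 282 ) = 17202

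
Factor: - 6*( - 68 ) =2^3*3^1*17^1 =408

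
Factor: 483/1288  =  2^ (-3 ) * 3^1  =  3/8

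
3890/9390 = 389/939=0.41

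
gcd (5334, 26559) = 3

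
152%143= 9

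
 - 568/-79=568/79 = 7.19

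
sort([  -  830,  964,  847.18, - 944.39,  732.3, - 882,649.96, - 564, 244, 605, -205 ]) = [ - 944.39, - 882, - 830,-564, - 205,244,605, 649.96, 732.3 , 847.18, 964 ]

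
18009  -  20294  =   - 2285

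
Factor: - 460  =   - 2^2 * 5^1*23^1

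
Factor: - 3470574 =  - 2^1*3^1*31^1*47^1 * 397^1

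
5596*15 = 83940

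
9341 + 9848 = 19189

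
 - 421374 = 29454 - 450828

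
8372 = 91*92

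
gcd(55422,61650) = 18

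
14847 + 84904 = 99751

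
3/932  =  3/932 = 0.00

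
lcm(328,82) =328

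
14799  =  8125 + 6674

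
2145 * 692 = 1484340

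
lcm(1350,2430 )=12150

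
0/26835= 0 = 0.00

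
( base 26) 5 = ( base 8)5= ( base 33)5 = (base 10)5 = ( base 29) 5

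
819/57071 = 117/8153 = 0.01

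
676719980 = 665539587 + 11180393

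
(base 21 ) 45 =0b1011001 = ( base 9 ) 108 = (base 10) 89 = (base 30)2t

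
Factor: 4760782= 2^1*13^1*17^1*10771^1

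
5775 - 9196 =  - 3421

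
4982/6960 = 2491/3480 = 0.72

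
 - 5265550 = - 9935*530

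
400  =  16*25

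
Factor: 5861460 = 2^2*3^1*5^1*11^1 *83^1*107^1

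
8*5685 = 45480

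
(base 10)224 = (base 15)ee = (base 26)8G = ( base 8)340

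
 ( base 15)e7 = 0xD9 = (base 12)161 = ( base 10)217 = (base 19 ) B8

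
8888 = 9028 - 140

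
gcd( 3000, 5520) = 120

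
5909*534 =3155406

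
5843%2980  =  2863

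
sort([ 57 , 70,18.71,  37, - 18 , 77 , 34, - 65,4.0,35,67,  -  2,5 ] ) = [- 65,-18,-2,4.0,5,18.71, 34,  35,37, 57,  67,70, 77]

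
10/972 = 5/486 =0.01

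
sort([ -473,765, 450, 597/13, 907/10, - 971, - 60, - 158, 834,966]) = [ - 971, - 473, - 158, - 60, 597/13, 907/10, 450,765,834,966] 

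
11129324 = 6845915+4283409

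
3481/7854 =3481/7854 = 0.44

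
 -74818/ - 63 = 1187  +  37/63 = 1187.59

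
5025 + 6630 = 11655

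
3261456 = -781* ( - 4176)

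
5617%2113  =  1391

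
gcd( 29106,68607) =2079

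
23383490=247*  94670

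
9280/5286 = 4640/2643=1.76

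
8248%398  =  288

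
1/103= 1/103 = 0.01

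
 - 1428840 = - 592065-836775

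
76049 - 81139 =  - 5090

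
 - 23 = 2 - 25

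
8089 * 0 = 0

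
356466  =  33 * 10802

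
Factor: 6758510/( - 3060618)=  - 3^( - 1)*5^1*79^(-1) * 587^( - 1)*61441^1 =- 307205/139119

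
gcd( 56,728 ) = 56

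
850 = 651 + 199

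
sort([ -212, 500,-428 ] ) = [-428, - 212,500]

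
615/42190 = 123/8438=0.01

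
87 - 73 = 14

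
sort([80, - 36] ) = [-36, 80]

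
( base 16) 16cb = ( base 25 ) 98A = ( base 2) 1011011001011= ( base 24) a33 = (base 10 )5835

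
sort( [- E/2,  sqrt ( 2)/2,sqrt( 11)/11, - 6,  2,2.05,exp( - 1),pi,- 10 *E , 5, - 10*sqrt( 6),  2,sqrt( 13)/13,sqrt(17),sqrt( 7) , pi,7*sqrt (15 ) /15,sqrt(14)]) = [ - 10 * E, - 10*sqrt(6 ), - 6 ,-E/2,sqrt( 13) /13, sqrt(11)/11, exp( - 1),sqrt( 2 ) /2, 7*sqrt ( 15)/15,2 , 2, 2.05,  sqrt(7),  pi,pi, sqrt(14), sqrt( 17 ),5]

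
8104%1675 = 1404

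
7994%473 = 426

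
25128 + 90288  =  115416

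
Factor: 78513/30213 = 26171/10071 = 3^(-3)*373^( - 1 )*26171^1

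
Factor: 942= 2^1*3^1*157^1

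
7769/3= 2589 + 2/3 =2589.67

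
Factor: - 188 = -2^2*47^1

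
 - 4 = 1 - 5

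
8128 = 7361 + 767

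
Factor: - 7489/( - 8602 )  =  2^( - 1 ) *11^( - 1 )*17^ (-1)*23^ ( - 1)* 7489^1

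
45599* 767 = 34974433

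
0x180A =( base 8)14012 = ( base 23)bed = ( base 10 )6154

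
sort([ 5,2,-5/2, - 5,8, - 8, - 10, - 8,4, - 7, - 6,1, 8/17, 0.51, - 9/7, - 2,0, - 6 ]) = [ - 10, - 8, - 8, - 7, - 6, - 6,-5, - 5/2,-2, - 9/7, 0, 8/17, 0.51, 1, 2,4,5,8]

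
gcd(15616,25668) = 4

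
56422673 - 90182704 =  - 33760031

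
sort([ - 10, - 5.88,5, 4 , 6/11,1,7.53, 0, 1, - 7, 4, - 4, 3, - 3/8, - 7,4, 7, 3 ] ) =[ - 10, - 7, - 7, - 5.88, - 4, - 3/8, 0, 6/11,1,1, 3, 3,  4, 4,4 , 5,7, 7.53 ]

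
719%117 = 17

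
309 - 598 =- 289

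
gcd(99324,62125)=1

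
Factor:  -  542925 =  -3^2*5^2 *19^1* 127^1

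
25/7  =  3 + 4/7 = 3.57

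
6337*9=57033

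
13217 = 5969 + 7248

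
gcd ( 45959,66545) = 1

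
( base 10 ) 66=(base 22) 30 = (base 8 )102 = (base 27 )2c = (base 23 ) 2k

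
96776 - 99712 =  - 2936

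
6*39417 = 236502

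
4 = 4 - 0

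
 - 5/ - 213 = 5/213=0.02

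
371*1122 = 416262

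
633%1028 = 633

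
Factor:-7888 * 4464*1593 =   -  56092766976 =- 2^8 * 3^5*17^1*29^1 *31^1*59^1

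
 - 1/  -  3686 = 1/3686 = 0.00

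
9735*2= 19470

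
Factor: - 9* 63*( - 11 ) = 6237 = 3^4*7^1*11^1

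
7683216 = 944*8139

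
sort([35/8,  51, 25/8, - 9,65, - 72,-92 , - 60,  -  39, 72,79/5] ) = [ - 92, - 72, - 60,-39, - 9, 25/8, 35/8, 79/5,51, 65, 72]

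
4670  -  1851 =2819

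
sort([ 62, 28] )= [28,  62 ] 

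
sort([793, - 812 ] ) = [-812, 793]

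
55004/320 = 13751/80 = 171.89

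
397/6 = 397/6 = 66.17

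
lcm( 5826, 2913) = 5826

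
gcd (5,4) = 1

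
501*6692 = 3352692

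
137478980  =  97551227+39927753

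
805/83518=805/83518 = 0.01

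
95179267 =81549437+13629830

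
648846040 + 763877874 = 1412723914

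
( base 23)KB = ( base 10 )471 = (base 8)727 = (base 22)l9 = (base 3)122110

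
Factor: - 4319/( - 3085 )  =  7/5=5^( - 1)*7^1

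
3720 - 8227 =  - 4507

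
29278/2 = 14639 =14639.00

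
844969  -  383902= 461067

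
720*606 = 436320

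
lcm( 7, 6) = 42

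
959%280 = 119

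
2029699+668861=2698560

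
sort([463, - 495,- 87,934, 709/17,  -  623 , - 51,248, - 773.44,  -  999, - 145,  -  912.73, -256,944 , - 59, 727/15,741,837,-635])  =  [  -  999, - 912.73,  -  773.44, - 635,- 623, -495, - 256, - 145, - 87 , - 59, -51, 709/17,727/15,248,463 , 741,837,934,944] 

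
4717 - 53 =4664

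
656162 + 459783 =1115945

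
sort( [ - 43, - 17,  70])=[ - 43, - 17,70 ] 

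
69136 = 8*8642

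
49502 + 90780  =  140282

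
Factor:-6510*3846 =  -2^2*3^2*5^1*7^1*31^1*641^1 = -25037460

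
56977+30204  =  87181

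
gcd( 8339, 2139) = 31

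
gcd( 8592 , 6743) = 1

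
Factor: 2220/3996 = 3^( - 2 )*5^1  =  5/9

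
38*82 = 3116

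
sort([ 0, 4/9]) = [0,4/9 ]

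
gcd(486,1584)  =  18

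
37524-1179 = 36345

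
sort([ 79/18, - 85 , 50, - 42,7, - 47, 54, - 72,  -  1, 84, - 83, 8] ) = [  -  85, -83, - 72, - 47, -42,-1, 79/18, 7,  8 , 50, 54,84] 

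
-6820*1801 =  - 12282820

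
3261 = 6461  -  3200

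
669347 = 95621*7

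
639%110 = 89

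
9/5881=9/5881 = 0.00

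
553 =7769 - 7216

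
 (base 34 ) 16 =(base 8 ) 50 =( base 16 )28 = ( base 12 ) 34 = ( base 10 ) 40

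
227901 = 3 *75967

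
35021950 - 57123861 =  - 22101911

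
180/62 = 2 +28/31= 2.90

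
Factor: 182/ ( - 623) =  - 2^1*13^1*89^( - 1)= - 26/89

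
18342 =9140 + 9202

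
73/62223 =73/62223 = 0.00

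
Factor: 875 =5^3*7^1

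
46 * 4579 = 210634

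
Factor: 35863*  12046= 2^1 * 19^1*317^1 * 35863^1 = 432005698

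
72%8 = 0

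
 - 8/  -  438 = 4/219 = 0.02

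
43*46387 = 1994641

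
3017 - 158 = 2859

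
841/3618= 841/3618 = 0.23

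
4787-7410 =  - 2623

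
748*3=2244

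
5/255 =1/51 = 0.02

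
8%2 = 0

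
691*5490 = 3793590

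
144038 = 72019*2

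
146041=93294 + 52747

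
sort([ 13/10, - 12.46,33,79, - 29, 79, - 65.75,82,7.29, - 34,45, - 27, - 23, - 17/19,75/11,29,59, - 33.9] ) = [ - 65.75, - 34,-33.9 ,  -  29, - 27, - 23, - 12.46, - 17/19, 13/10,75/11,  7.29,29 , 33,  45,59, 79,79, 82 ] 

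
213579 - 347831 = - 134252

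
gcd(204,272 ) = 68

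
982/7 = 982/7 = 140.29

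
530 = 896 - 366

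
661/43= 661/43 = 15.37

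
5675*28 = 158900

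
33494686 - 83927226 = - 50432540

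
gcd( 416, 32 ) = 32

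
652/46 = 326/23 = 14.17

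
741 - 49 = 692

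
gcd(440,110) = 110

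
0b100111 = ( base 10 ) 39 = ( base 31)18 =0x27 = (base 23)1G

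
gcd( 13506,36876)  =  6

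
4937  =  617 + 4320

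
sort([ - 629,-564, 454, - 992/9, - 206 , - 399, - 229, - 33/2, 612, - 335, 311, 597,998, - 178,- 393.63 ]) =[ - 629, - 564, - 399, - 393.63,-335, - 229,- 206, - 178,-992/9, - 33/2, 311, 454, 597, 612,998 ] 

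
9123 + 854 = 9977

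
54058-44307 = 9751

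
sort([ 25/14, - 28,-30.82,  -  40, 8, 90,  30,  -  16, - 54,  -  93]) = [-93,-54, - 40,  -  30.82,-28, - 16 , 25/14, 8  ,  30, 90] 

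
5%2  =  1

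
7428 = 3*2476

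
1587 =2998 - 1411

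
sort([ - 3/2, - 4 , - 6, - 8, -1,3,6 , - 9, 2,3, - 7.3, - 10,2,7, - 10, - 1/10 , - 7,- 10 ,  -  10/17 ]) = [ - 10,  -  10, - 10, - 9, - 8, - 7.3, - 7, - 6,-4, - 3/2,-1, - 10/17,-1/10,2 , 2 , 3,3,6,7 ] 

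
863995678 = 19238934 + 844756744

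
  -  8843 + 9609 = 766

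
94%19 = 18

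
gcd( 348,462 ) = 6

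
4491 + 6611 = 11102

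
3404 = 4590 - 1186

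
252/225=1+3/25 = 1.12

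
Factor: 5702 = 2^1*2851^1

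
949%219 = 73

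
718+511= 1229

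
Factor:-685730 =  - 2^1*5^1*47^1*1459^1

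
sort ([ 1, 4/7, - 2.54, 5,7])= [-2.54, 4/7, 1 , 5,  7]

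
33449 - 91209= -57760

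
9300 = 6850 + 2450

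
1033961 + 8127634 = 9161595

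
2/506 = 1/253 = 0.00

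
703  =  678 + 25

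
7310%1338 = 620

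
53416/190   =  281 + 13/95 = 281.14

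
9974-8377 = 1597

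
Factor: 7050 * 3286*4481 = 103808190300 =2^2 * 3^1*5^2*31^1*  47^1*53^1*4481^1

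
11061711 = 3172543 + 7889168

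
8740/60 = 437/3 = 145.67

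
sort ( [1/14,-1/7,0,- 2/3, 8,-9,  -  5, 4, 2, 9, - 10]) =[ - 10,-9, - 5, - 2/3, - 1/7, 0, 1/14, 2,4, 8, 9 ]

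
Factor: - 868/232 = - 217/58 =- 2^(-1)*7^1*29^( - 1)*31^1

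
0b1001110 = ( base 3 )2220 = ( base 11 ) 71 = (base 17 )4A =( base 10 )78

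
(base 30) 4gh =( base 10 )4097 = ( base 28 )569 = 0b1000000000001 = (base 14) 16C9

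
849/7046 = 849/7046 = 0.12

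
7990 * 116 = 926840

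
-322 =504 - 826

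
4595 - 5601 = -1006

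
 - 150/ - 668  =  75/334 = 0.22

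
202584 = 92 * 2202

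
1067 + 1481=2548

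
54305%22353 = 9599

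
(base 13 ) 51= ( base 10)66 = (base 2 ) 1000010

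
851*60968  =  51883768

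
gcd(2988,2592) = 36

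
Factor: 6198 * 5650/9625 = 2^2 * 3^1*5^( - 1)*7^( - 1)*11^(  -  1) * 113^1 * 1033^1  =  1400748/385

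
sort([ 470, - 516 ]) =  [  -  516,470 ] 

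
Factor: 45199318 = 2^1*101^1*223759^1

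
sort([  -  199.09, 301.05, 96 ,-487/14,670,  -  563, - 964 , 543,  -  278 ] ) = [-964, - 563, - 278, - 199.09, - 487/14, 96,301.05,543, 670]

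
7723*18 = 139014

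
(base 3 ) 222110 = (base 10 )714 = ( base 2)1011001010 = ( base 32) ma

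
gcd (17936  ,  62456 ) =8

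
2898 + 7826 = 10724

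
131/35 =131/35 = 3.74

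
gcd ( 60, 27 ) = 3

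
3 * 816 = 2448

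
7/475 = 7/475 =0.01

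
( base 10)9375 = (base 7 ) 36222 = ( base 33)8K3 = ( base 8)22237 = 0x249F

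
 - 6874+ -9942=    - 16816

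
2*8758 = 17516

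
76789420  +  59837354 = 136626774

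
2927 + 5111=8038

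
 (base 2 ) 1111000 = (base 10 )120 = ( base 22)5A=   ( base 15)80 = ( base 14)88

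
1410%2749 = 1410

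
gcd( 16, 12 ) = 4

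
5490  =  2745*2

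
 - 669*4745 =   -  3174405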